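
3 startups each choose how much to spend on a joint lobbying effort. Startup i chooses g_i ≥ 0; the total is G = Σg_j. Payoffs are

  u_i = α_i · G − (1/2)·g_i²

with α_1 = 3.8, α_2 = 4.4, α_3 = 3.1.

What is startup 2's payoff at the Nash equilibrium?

40.04

Startup i's FOC: ∂u_i/∂g_i = α_i − g_i = 0, so g_i* = α_i.
NE contributions = (3.8, 4.4, 3.1); G = 11.3.
u_2 = α_2·G − ½·(g_2)² = 4.4·11.3 − ½·4.4² = 40.04.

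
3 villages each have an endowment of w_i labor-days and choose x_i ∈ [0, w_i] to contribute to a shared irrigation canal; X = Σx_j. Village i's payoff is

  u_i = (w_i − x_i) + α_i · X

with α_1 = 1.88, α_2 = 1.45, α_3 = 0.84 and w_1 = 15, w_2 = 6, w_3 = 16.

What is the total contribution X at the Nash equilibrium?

21

∂u_i/∂x_i = α_i − 1, so village i contributes w_i if α_i > 1, else 0.
α_i > 1 for i ∈ {1, 2}; NE contributions (15, 6, 0), X = 21.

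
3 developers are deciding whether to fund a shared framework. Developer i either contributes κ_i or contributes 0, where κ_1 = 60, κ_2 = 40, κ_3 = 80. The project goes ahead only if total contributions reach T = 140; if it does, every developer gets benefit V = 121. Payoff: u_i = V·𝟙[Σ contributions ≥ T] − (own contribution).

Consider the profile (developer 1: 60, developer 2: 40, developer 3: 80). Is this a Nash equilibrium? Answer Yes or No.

Total = 180 ≥ 140: provided.
Developer 1 (pledges 60, payoff 61): dropping to 0 → total 120, payoff 0. No gain.
Developer 2 (pledges 40, payoff 81): dropping to 0 → total 140, payoff 121. Profitable deviation.

No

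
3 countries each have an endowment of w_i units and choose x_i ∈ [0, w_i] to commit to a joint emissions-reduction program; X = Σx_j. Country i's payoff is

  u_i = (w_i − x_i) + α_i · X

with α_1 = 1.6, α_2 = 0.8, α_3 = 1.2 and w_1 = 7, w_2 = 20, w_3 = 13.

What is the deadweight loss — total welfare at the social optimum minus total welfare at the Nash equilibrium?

∂u_i/∂x_i = α_i − 1, so country i contributes w_i if α_i > 1, else 0.
α_i > 1 for i ∈ {1, 3}; NE contributions (7, 0, 13), X = 20.
W^NE = Σw_i − X^NE + (Σα_i)·X^NE = 40 + 2.6·20 = 92.
Planner: ∂(Σu_j)/∂x_i = Σα_j − 1 = 2.6 > 0, so everyone contributes w_i; X^SO = 40, W^SO = 40 + 2.6·40 = 144.
Deadweight loss = 52.

52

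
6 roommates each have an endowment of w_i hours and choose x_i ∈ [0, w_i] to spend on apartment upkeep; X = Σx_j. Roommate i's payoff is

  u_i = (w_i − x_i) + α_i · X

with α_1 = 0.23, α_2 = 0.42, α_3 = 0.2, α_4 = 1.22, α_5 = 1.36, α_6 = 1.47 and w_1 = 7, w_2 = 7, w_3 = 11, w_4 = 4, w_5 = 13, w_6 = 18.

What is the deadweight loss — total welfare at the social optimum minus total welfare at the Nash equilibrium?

97.5

∂u_i/∂x_i = α_i − 1, so roommate i contributes w_i if α_i > 1, else 0.
α_i > 1 for i ∈ {4, 5, 6}; NE contributions (0, 0, 0, 4, 13, 18), X = 35.
W^NE = Σw_i − X^NE + (Σα_i)·X^NE = 60 + 3.9·35 = 196.5.
Planner: ∂(Σu_j)/∂x_i = Σα_j − 1 = 3.9 > 0, so everyone contributes w_i; X^SO = 60, W^SO = 60 + 3.9·60 = 294.
Deadweight loss = 97.5.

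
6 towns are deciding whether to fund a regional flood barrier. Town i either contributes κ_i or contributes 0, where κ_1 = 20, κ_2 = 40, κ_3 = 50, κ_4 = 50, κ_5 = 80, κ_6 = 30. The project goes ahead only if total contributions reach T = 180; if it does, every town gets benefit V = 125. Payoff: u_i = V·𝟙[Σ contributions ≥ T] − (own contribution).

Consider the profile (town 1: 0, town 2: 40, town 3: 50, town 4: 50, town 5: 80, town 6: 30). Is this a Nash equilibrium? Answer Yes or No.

No

Total = 250 ≥ 180: provided.
Town 1 (pledges 0, payoff 125): pledging 20 → total 270, payoff 105. No gain.
Town 2 (pledges 40, payoff 85): dropping to 0 → total 210, payoff 125. Profitable deviation.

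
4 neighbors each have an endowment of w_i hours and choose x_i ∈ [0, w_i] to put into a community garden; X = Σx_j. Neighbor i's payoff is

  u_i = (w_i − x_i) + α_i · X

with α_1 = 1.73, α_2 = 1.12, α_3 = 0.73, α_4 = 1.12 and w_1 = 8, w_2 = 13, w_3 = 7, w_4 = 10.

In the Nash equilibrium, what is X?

∂u_i/∂x_i = α_i − 1, so neighbor i contributes w_i if α_i > 1, else 0.
α_i > 1 for i ∈ {1, 2, 4}; NE contributions (8, 13, 0, 10), X = 31.

31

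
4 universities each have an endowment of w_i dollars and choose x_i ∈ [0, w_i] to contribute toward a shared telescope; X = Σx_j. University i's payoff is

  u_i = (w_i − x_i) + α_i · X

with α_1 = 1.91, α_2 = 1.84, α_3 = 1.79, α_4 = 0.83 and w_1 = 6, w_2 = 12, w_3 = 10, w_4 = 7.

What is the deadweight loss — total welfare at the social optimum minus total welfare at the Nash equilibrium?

∂u_i/∂x_i = α_i − 1, so university i contributes w_i if α_i > 1, else 0.
α_i > 1 for i ∈ {1, 2, 3}; NE contributions (6, 12, 10, 0), X = 28.
W^NE = Σw_i − X^NE + (Σα_i)·X^NE = 35 + 5.37·28 = 185.36.
Planner: ∂(Σu_j)/∂x_i = Σα_j − 1 = 5.37 > 0, so everyone contributes w_i; X^SO = 35, W^SO = 35 + 5.37·35 = 222.95.
Deadweight loss = 37.59.

37.59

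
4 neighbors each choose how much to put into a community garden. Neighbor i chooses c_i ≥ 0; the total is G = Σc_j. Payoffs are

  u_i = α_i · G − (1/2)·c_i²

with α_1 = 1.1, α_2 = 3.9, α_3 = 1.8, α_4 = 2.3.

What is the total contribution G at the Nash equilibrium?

Neighbor i's FOC: ∂u_i/∂c_i = α_i − c_i = 0, so c_i* = α_i.
NE contributions = (1.1, 3.9, 1.8, 2.3); G = 9.1.

9.1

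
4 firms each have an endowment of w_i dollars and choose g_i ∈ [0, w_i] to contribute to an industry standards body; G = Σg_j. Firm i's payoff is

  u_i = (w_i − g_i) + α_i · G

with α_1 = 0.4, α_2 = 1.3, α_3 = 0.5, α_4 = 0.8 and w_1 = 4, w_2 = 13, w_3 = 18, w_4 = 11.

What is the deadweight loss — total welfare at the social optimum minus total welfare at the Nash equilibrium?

66

∂u_i/∂g_i = α_i − 1, so firm i contributes w_i if α_i > 1, else 0.
α_i > 1 for i ∈ {2}; NE contributions (0, 13, 0, 0), G = 13.
W^NE = Σw_i − G^NE + (Σα_i)·G^NE = 46 + 2·13 = 72.
Planner: ∂(Σu_j)/∂g_i = Σα_j − 1 = 2 > 0, so everyone contributes w_i; G^SO = 46, W^SO = 46 + 2·46 = 138.
Deadweight loss = 66.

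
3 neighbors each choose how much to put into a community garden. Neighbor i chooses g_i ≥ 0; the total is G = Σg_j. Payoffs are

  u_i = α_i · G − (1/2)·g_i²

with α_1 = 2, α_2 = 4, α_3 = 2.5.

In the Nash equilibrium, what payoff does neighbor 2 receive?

Neighbor i's FOC: ∂u_i/∂g_i = α_i − g_i = 0, so g_i* = α_i.
NE contributions = (2, 4, 2.5); G = 8.5.
u_2 = α_2·G − ½·(g_2)² = 4·8.5 − ½·4² = 26.

26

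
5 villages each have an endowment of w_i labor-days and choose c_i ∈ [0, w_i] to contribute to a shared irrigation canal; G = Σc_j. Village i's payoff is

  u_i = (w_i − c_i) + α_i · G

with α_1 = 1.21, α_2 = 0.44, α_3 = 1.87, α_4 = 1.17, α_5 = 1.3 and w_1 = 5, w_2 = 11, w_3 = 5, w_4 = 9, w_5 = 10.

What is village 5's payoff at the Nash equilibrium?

37.7

∂u_i/∂c_i = α_i − 1, so village i contributes w_i if α_i > 1, else 0.
α_i > 1 for i ∈ {1, 3, 4, 5}; NE contributions (5, 0, 5, 9, 10), G = 29.
u_5 = (10 − 10) + 1.3·29 = 37.7.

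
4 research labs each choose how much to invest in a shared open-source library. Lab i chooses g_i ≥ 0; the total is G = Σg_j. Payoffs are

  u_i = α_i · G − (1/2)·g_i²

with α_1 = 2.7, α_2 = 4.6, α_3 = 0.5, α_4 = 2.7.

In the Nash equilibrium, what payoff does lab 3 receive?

Lab i's FOC: ∂u_i/∂g_i = α_i − g_i = 0, so g_i* = α_i.
NE contributions = (2.7, 4.6, 0.5, 2.7); G = 10.5.
u_3 = α_3·G − ½·(g_3)² = 0.5·10.5 − ½·0.5² = 5.125.

5.125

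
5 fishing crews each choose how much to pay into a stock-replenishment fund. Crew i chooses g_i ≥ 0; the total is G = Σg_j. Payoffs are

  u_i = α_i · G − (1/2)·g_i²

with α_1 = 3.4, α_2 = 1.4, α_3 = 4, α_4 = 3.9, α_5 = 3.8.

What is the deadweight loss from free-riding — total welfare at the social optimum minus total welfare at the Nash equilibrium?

437.96

Crew i's FOC: ∂u_i/∂g_i = α_i − g_i = 0, so g_i* = α_i.
NE contributions = (3.4, 1.4, 4, 3.9, 3.8); G = 16.5.
W^NE = (Σα)·G − ½Σα_i² = 16.5² − ½·59.17 = 242.665.
Planner sets g_i = Σα_j = 16.5 for every i, so G^SO = 5·16.5 = 82.5.
W^SO = (Σα)·G^SO − ½·5·(Σα)² = (5/2)·16.5² = 680.625.
Deadweight loss = W^SO − W^NE = 437.96.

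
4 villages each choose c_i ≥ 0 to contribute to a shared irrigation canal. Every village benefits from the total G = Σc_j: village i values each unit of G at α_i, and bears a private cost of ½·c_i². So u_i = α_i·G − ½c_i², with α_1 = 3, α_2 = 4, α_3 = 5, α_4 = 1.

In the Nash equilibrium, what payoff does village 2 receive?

Village i's FOC: ∂u_i/∂c_i = α_i − c_i = 0, so c_i* = α_i.
NE contributions = (3, 4, 5, 1); G = 13.
u_2 = α_2·G − ½·(c_2)² = 4·13 − ½·4² = 44.

44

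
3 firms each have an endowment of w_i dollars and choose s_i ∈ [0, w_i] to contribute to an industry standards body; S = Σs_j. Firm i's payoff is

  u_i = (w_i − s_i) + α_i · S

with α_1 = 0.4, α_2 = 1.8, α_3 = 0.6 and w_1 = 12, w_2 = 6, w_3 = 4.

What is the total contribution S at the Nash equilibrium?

6

∂u_i/∂s_i = α_i − 1, so firm i contributes w_i if α_i > 1, else 0.
α_i > 1 for i ∈ {2}; NE contributions (0, 6, 0), S = 6.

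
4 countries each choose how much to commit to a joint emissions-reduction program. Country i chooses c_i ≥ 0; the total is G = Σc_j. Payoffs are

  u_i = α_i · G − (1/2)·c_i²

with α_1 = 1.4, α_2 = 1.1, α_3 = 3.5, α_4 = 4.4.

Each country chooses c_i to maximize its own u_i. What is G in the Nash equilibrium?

Country i's FOC: ∂u_i/∂c_i = α_i − c_i = 0, so c_i* = α_i.
NE contributions = (1.4, 1.1, 3.5, 4.4); G = 10.4.

10.4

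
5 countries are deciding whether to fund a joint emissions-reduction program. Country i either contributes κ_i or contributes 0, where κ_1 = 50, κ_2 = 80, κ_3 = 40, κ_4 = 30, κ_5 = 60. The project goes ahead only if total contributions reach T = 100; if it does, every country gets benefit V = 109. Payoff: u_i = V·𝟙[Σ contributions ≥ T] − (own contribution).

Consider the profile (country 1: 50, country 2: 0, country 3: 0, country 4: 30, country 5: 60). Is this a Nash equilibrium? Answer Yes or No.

Total = 140 ≥ 100: provided.
Country 1 (pledges 50, payoff 59): dropping to 0 → total 90, payoff 0. No gain.
Country 2 (pledges 0, payoff 109): pledging 80 → total 220, payoff 29. No gain.
Country 3 (pledges 0, payoff 109): pledging 40 → total 180, payoff 69. No gain.
Country 4 (pledges 30, payoff 79): dropping to 0 → total 110, payoff 109. Profitable deviation.

No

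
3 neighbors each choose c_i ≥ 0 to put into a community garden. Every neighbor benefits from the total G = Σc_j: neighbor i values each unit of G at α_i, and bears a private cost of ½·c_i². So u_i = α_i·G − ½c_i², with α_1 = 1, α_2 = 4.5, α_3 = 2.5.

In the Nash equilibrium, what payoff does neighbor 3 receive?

16.875

Neighbor i's FOC: ∂u_i/∂c_i = α_i − c_i = 0, so c_i* = α_i.
NE contributions = (1, 4.5, 2.5); G = 8.
u_3 = α_3·G − ½·(c_3)² = 2.5·8 − ½·2.5² = 16.875.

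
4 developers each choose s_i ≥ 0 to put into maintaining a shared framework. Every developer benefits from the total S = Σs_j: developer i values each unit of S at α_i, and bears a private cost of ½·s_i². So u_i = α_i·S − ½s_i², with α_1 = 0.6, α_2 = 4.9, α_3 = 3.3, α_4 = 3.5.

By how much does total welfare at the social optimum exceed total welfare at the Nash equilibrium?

Developer i's FOC: ∂u_i/∂s_i = α_i − s_i = 0, so s_i* = α_i.
NE contributions = (0.6, 4.9, 3.3, 3.5); S = 12.3.
W^NE = (Σα)·S − ½Σα_i² = 12.3² − ½·47.51 = 127.535.
Planner sets s_i = Σα_j = 12.3 for every i, so S^SO = 4·12.3 = 49.2.
W^SO = (Σα)·S^SO − ½·4·(Σα)² = (4/2)·12.3² = 302.58.
Deadweight loss = W^SO − W^NE = 175.045.

175.045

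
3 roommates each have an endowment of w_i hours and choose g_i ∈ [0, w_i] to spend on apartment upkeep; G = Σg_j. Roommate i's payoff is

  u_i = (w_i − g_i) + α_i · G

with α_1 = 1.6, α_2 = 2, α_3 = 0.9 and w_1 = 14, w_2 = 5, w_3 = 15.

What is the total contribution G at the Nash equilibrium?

∂u_i/∂g_i = α_i − 1, so roommate i contributes w_i if α_i > 1, else 0.
α_i > 1 for i ∈ {1, 2}; NE contributions (14, 5, 0), G = 19.

19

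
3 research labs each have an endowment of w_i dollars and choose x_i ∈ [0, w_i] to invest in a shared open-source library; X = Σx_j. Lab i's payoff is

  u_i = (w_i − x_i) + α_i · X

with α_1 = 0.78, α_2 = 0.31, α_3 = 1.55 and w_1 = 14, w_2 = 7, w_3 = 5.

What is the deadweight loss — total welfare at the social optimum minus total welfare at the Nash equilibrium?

34.44

∂u_i/∂x_i = α_i − 1, so lab i contributes w_i if α_i > 1, else 0.
α_i > 1 for i ∈ {3}; NE contributions (0, 0, 5), X = 5.
W^NE = Σw_i − X^NE + (Σα_i)·X^NE = 26 + 1.64·5 = 34.2.
Planner: ∂(Σu_j)/∂x_i = Σα_j − 1 = 1.64 > 0, so everyone contributes w_i; X^SO = 26, W^SO = 26 + 1.64·26 = 68.64.
Deadweight loss = 34.44.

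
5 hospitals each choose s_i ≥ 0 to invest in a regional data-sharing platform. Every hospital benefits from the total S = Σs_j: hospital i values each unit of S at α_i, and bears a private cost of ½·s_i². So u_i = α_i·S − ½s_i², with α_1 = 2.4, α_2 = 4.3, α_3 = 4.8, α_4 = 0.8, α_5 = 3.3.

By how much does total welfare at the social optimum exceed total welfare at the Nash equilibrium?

Hospital i's FOC: ∂u_i/∂s_i = α_i − s_i = 0, so s_i* = α_i.
NE contributions = (2.4, 4.3, 4.8, 0.8, 3.3); S = 15.6.
W^NE = (Σα)·S − ½Σα_i² = 15.6² − ½·58.82 = 213.95.
Planner sets s_i = Σα_j = 15.6 for every i, so S^SO = 5·15.6 = 78.
W^SO = (Σα)·S^SO − ½·5·(Σα)² = (5/2)·15.6² = 608.4.
Deadweight loss = W^SO − W^NE = 394.45.

394.45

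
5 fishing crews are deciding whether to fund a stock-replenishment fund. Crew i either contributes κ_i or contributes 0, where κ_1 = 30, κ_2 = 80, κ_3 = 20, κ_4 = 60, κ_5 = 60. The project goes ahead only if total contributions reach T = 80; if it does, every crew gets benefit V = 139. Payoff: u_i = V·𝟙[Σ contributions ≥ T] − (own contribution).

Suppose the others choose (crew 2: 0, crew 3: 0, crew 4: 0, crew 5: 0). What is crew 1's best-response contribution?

0

Others' total = 0. Even contributing 30 gives 30 < 80: no benefit either way.
Best response: 0.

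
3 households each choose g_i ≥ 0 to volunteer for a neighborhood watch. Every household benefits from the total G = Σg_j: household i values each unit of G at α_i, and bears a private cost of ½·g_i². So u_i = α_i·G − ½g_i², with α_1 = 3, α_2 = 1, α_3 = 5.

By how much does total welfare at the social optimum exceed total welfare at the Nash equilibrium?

Household i's FOC: ∂u_i/∂g_i = α_i − g_i = 0, so g_i* = α_i.
NE contributions = (3, 1, 5); G = 9.
W^NE = (Σα)·G − ½Σα_i² = 9² − ½·35 = 63.5.
Planner sets g_i = Σα_j = 9 for every i, so G^SO = 3·9 = 27.
W^SO = (Σα)·G^SO − ½·3·(Σα)² = (3/2)·9² = 121.5.
Deadweight loss = W^SO − W^NE = 58.

58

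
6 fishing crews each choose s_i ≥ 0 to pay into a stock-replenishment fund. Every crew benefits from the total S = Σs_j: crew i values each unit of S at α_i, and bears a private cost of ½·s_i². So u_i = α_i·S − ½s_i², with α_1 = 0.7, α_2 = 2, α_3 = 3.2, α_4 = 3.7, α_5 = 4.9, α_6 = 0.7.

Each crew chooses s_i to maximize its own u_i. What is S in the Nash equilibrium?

Crew i's FOC: ∂u_i/∂s_i = α_i − s_i = 0, so s_i* = α_i.
NE contributions = (0.7, 2, 3.2, 3.7, 4.9, 0.7); S = 15.2.

15.2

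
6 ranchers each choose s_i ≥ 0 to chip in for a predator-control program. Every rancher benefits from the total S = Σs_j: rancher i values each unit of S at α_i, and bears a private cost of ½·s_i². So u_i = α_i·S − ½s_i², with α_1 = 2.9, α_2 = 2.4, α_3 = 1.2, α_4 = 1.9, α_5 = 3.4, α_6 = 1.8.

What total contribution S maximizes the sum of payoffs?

Planner FOC: ∂(Σu_j)/∂s_i = (Σα_j) − s_i = 0, so s_i^SO = Σα_j = 13.6 for every i; S^SO = 81.6.

81.6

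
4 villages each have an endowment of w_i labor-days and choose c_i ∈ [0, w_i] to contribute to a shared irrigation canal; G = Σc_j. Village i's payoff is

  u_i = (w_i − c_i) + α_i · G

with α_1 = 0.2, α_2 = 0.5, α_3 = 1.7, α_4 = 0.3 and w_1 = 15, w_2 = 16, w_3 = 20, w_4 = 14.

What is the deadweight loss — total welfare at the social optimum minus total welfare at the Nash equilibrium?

∂u_i/∂c_i = α_i − 1, so village i contributes w_i if α_i > 1, else 0.
α_i > 1 for i ∈ {3}; NE contributions (0, 0, 20, 0), G = 20.
W^NE = Σw_i − G^NE + (Σα_i)·G^NE = 65 + 1.7·20 = 99.
Planner: ∂(Σu_j)/∂c_i = Σα_j − 1 = 1.7 > 0, so everyone contributes w_i; G^SO = 65, W^SO = 65 + 1.7·65 = 175.5.
Deadweight loss = 76.5.

76.5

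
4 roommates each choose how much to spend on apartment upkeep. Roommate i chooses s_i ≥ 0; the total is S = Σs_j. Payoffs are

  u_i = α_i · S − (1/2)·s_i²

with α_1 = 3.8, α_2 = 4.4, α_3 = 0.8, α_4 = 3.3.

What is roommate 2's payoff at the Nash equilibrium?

44.44

Roommate i's FOC: ∂u_i/∂s_i = α_i − s_i = 0, so s_i* = α_i.
NE contributions = (3.8, 4.4, 0.8, 3.3); S = 12.3.
u_2 = α_2·S − ½·(s_2)² = 4.4·12.3 − ½·4.4² = 44.44.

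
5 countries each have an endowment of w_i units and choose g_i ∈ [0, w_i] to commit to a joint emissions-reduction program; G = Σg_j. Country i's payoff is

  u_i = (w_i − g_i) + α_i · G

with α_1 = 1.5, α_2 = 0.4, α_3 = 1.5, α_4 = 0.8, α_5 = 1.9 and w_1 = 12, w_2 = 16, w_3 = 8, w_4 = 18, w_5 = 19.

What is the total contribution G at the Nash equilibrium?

39

∂u_i/∂g_i = α_i − 1, so country i contributes w_i if α_i > 1, else 0.
α_i > 1 for i ∈ {1, 3, 5}; NE contributions (12, 0, 8, 0, 19), G = 39.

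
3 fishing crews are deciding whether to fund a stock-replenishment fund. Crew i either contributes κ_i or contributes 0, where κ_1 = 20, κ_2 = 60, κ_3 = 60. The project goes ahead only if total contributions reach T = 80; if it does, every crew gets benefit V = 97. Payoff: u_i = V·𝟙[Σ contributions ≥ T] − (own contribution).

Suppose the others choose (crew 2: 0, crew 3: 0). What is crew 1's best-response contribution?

Others' total = 0. Even contributing 20 gives 20 < 80: no benefit either way.
Best response: 0.

0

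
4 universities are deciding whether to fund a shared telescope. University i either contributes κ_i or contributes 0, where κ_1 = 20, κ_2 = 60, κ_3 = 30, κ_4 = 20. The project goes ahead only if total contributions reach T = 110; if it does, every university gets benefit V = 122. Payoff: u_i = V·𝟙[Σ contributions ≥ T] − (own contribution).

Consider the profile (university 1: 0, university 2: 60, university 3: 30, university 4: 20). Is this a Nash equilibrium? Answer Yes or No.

Total = 110 ≥ 110: provided.
University 1 (pledges 0, payoff 122): pledging 20 → total 130, payoff 102. No gain.
University 2 (pledges 60, payoff 62): dropping to 0 → total 50, payoff 0. No gain.
University 3 (pledges 30, payoff 92): dropping to 0 → total 80, payoff 0. No gain.
University 4 (pledges 20, payoff 102): dropping to 0 → total 90, payoff 0. No gain.

Yes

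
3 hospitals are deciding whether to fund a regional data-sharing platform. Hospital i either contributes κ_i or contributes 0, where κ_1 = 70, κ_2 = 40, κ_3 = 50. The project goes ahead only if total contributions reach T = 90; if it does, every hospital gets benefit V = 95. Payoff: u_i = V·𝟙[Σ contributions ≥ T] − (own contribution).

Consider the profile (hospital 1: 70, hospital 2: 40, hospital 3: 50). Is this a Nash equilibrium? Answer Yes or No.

No

Total = 160 ≥ 90: provided.
Hospital 1 (pledges 70, payoff 25): dropping to 0 → total 90, payoff 95. Profitable deviation.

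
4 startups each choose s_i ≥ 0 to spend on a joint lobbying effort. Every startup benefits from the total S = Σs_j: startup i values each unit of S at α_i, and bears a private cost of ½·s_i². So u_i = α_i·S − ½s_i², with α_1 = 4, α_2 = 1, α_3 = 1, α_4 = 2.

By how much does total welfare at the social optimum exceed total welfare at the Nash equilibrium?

75

Startup i's FOC: ∂u_i/∂s_i = α_i − s_i = 0, so s_i* = α_i.
NE contributions = (4, 1, 1, 2); S = 8.
W^NE = (Σα)·S − ½Σα_i² = 8² − ½·22 = 53.
Planner sets s_i = Σα_j = 8 for every i, so S^SO = 4·8 = 32.
W^SO = (Σα)·S^SO − ½·4·(Σα)² = (4/2)·8² = 128.
Deadweight loss = W^SO − W^NE = 75.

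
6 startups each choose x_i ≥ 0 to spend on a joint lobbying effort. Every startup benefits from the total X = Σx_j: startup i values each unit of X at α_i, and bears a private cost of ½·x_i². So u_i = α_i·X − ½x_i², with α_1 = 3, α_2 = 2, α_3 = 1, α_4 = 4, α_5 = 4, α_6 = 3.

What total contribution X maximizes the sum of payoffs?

102

Planner FOC: ∂(Σu_j)/∂x_i = (Σα_j) − x_i = 0, so x_i^SO = Σα_j = 17 for every i; X^SO = 102.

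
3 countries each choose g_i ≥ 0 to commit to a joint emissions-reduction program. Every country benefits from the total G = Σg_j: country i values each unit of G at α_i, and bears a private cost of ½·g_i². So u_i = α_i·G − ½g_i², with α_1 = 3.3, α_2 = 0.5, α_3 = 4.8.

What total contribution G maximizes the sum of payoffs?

Planner FOC: ∂(Σu_j)/∂g_i = (Σα_j) − g_i = 0, so g_i^SO = Σα_j = 8.6 for every i; G^SO = 25.8.

25.8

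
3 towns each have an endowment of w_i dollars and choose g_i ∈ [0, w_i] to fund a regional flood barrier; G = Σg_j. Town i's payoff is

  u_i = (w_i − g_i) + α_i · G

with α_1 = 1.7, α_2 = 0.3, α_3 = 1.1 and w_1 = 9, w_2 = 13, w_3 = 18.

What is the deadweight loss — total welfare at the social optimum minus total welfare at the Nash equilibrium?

∂u_i/∂g_i = α_i − 1, so town i contributes w_i if α_i > 1, else 0.
α_i > 1 for i ∈ {1, 3}; NE contributions (9, 0, 18), G = 27.
W^NE = Σw_i − G^NE + (Σα_i)·G^NE = 40 + 2.1·27 = 96.7.
Planner: ∂(Σu_j)/∂g_i = Σα_j − 1 = 2.1 > 0, so everyone contributes w_i; G^SO = 40, W^SO = 40 + 2.1·40 = 124.
Deadweight loss = 27.3.

27.3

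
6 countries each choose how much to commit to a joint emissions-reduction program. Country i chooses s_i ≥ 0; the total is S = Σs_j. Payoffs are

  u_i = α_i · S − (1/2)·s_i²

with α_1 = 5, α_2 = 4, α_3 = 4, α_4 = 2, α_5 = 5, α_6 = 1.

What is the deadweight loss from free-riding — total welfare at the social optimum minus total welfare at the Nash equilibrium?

925.5

Country i's FOC: ∂u_i/∂s_i = α_i − s_i = 0, so s_i* = α_i.
NE contributions = (5, 4, 4, 2, 5, 1); S = 21.
W^NE = (Σα)·S − ½Σα_i² = 21² − ½·87 = 397.5.
Planner sets s_i = Σα_j = 21 for every i, so S^SO = 6·21 = 126.
W^SO = (Σα)·S^SO − ½·6·(Σα)² = (6/2)·21² = 1323.
Deadweight loss = W^SO − W^NE = 925.5.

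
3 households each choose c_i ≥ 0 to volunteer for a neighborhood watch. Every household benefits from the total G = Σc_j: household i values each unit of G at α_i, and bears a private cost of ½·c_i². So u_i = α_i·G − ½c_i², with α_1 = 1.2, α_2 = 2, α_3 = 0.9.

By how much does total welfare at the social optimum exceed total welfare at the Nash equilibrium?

11.53

Household i's FOC: ∂u_i/∂c_i = α_i − c_i = 0, so c_i* = α_i.
NE contributions = (1.2, 2, 0.9); G = 4.1.
W^NE = (Σα)·G − ½Σα_i² = 4.1² − ½·6.25 = 13.685.
Planner sets c_i = Σα_j = 4.1 for every i, so G^SO = 3·4.1 = 12.3.
W^SO = (Σα)·G^SO − ½·3·(Σα)² = (3/2)·4.1² = 25.215.
Deadweight loss = W^SO − W^NE = 11.53.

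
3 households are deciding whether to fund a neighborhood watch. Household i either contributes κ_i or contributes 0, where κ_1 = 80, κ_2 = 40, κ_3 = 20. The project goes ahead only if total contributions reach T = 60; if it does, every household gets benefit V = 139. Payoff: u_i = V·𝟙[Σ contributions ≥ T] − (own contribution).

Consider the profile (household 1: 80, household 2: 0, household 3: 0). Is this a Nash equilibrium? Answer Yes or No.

Yes

Total = 80 ≥ 60: provided.
Household 1 (pledges 80, payoff 59): dropping to 0 → total 0, payoff 0. No gain.
Household 2 (pledges 0, payoff 139): pledging 40 → total 120, payoff 99. No gain.
Household 3 (pledges 0, payoff 139): pledging 20 → total 100, payoff 119. No gain.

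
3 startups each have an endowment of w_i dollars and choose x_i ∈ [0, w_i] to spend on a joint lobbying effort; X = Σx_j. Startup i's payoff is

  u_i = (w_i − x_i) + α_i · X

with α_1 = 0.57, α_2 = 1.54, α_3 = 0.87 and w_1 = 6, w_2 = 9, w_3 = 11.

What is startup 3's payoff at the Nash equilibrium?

18.83

∂u_i/∂x_i = α_i − 1, so startup i contributes w_i if α_i > 1, else 0.
α_i > 1 for i ∈ {2}; NE contributions (0, 9, 0), X = 9.
u_3 = (11 − 0) + 0.87·9 = 18.83.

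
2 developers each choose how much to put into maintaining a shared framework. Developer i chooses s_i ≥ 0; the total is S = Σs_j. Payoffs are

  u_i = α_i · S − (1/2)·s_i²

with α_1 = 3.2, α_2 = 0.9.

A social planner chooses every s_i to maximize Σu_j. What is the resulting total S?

Planner FOC: ∂(Σu_j)/∂s_i = (Σα_j) − s_i = 0, so s_i^SO = Σα_j = 4.1 for every i; S^SO = 8.2.

8.2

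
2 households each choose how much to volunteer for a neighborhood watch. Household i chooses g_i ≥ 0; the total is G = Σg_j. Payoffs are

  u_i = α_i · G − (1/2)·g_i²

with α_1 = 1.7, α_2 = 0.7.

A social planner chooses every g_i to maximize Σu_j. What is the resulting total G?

Planner FOC: ∂(Σu_j)/∂g_i = (Σα_j) − g_i = 0, so g_i^SO = Σα_j = 2.4 for every i; G^SO = 4.8.

4.8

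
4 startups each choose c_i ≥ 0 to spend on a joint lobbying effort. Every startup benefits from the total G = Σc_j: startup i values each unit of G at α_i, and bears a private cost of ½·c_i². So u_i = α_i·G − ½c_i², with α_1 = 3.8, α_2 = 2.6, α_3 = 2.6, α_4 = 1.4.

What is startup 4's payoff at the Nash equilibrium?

13.58

Startup i's FOC: ∂u_i/∂c_i = α_i − c_i = 0, so c_i* = α_i.
NE contributions = (3.8, 2.6, 2.6, 1.4); G = 10.4.
u_4 = α_4·G − ½·(c_4)² = 1.4·10.4 − ½·1.4² = 13.58.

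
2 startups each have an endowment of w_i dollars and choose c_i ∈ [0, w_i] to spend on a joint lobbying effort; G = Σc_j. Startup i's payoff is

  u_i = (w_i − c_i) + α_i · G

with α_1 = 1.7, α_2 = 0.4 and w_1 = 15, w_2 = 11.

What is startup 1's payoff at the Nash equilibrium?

25.5

∂u_i/∂c_i = α_i − 1, so startup i contributes w_i if α_i > 1, else 0.
α_i > 1 for i ∈ {1}; NE contributions (15, 0), G = 15.
u_1 = (15 − 15) + 1.7·15 = 25.5.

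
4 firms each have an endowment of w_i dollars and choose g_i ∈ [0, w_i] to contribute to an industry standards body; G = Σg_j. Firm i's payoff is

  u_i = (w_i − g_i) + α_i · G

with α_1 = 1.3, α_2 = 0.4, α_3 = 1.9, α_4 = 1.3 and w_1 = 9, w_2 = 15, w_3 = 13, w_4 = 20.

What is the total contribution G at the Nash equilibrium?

∂u_i/∂g_i = α_i − 1, so firm i contributes w_i if α_i > 1, else 0.
α_i > 1 for i ∈ {1, 3, 4}; NE contributions (9, 0, 13, 20), G = 42.

42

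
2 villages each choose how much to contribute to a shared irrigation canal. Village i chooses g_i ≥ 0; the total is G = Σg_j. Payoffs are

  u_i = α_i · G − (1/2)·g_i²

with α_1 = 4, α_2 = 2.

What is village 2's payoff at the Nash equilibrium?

10

Village i's FOC: ∂u_i/∂g_i = α_i − g_i = 0, so g_i* = α_i.
NE contributions = (4, 2); G = 6.
u_2 = α_2·G − ½·(g_2)² = 2·6 − ½·2² = 10.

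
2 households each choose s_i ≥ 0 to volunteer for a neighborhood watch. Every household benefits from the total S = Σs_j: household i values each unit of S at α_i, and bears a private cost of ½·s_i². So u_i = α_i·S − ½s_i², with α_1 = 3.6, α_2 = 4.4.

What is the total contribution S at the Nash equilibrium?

Household i's FOC: ∂u_i/∂s_i = α_i − s_i = 0, so s_i* = α_i.
NE contributions = (3.6, 4.4); S = 8.

8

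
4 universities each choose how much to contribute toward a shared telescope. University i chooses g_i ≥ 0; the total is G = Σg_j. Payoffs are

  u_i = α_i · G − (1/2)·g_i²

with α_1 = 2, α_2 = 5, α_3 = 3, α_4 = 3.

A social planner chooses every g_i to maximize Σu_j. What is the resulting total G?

52

Planner FOC: ∂(Σu_j)/∂g_i = (Σα_j) − g_i = 0, so g_i^SO = Σα_j = 13 for every i; G^SO = 52.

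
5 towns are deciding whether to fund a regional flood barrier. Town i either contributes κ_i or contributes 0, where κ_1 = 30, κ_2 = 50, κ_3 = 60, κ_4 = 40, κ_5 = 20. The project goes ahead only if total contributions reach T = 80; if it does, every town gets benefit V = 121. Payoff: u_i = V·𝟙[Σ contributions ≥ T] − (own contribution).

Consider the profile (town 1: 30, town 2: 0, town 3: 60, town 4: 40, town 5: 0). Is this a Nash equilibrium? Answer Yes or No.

No

Total = 130 ≥ 80: provided.
Town 1 (pledges 30, payoff 91): dropping to 0 → total 100, payoff 121. Profitable deviation.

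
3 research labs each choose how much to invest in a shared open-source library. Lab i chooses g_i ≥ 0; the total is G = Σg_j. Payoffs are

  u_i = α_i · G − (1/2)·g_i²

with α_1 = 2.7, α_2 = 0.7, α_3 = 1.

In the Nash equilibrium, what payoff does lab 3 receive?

3.9

Lab i's FOC: ∂u_i/∂g_i = α_i − g_i = 0, so g_i* = α_i.
NE contributions = (2.7, 0.7, 1); G = 4.4.
u_3 = α_3·G − ½·(g_3)² = 1·4.4 − ½·1² = 3.9.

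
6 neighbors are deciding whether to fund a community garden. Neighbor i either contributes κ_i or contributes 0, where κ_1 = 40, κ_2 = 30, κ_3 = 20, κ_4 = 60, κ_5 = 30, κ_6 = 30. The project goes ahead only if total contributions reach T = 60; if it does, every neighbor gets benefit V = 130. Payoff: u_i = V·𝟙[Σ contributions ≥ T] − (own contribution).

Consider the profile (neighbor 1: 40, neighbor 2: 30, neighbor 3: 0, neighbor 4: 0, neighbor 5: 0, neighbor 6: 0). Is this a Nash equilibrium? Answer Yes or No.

Total = 70 ≥ 60: provided.
Neighbor 1 (pledges 40, payoff 90): dropping to 0 → total 30, payoff 0. No gain.
Neighbor 2 (pledges 30, payoff 100): dropping to 0 → total 40, payoff 0. No gain.
Neighbor 3 (pledges 0, payoff 130): pledging 20 → total 90, payoff 110. No gain.
Neighbor 4 (pledges 0, payoff 130): pledging 60 → total 130, payoff 70. No gain.
Neighbor 5 (pledges 0, payoff 130): pledging 30 → total 100, payoff 100. No gain.
Neighbor 6 (pledges 0, payoff 130): pledging 30 → total 100, payoff 100. No gain.

Yes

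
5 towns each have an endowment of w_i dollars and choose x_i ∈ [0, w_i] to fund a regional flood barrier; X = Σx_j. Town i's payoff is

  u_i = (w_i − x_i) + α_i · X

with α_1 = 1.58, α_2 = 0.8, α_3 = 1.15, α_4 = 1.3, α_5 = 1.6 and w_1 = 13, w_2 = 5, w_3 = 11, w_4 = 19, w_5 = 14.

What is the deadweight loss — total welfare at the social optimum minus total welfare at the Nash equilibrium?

∂u_i/∂x_i = α_i − 1, so town i contributes w_i if α_i > 1, else 0.
α_i > 1 for i ∈ {1, 3, 4, 5}; NE contributions (13, 0, 11, 19, 14), X = 57.
W^NE = Σw_i − X^NE + (Σα_i)·X^NE = 62 + 5.43·57 = 371.51.
Planner: ∂(Σu_j)/∂x_i = Σα_j − 1 = 5.43 > 0, so everyone contributes w_i; X^SO = 62, W^SO = 62 + 5.43·62 = 398.66.
Deadweight loss = 27.15.

27.15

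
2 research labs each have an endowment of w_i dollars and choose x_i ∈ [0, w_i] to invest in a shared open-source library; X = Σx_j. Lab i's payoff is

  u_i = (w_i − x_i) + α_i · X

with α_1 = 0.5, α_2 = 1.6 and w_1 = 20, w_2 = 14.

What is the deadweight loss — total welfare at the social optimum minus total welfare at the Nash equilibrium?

22

∂u_i/∂x_i = α_i − 1, so lab i contributes w_i if α_i > 1, else 0.
α_i > 1 for i ∈ {2}; NE contributions (0, 14), X = 14.
W^NE = Σw_i − X^NE + (Σα_i)·X^NE = 34 + 1.1·14 = 49.4.
Planner: ∂(Σu_j)/∂x_i = Σα_j − 1 = 1.1 > 0, so everyone contributes w_i; X^SO = 34, W^SO = 34 + 1.1·34 = 71.4.
Deadweight loss = 22.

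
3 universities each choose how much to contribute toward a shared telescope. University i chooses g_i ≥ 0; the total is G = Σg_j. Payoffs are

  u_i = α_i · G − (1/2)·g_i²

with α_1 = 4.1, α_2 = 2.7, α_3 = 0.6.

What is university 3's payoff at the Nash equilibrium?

4.26

University i's FOC: ∂u_i/∂g_i = α_i − g_i = 0, so g_i* = α_i.
NE contributions = (4.1, 2.7, 0.6); G = 7.4.
u_3 = α_3·G − ½·(g_3)² = 0.6·7.4 − ½·0.6² = 4.26.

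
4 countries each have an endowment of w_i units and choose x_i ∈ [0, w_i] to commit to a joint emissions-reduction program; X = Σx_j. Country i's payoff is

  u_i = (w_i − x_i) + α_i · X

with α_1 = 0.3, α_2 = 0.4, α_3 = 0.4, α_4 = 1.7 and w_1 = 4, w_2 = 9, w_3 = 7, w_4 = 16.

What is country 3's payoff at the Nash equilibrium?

∂u_i/∂x_i = α_i − 1, so country i contributes w_i if α_i > 1, else 0.
α_i > 1 for i ∈ {4}; NE contributions (0, 0, 0, 16), X = 16.
u_3 = (7 − 0) + 0.4·16 = 13.4.

13.4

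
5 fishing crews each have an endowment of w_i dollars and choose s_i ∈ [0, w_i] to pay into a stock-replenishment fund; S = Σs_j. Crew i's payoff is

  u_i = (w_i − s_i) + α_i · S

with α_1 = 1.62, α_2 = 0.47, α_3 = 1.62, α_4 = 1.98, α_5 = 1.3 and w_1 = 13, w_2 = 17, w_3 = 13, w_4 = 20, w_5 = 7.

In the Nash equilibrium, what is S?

53

∂u_i/∂s_i = α_i − 1, so crew i contributes w_i if α_i > 1, else 0.
α_i > 1 for i ∈ {1, 3, 4, 5}; NE contributions (13, 0, 13, 20, 7), S = 53.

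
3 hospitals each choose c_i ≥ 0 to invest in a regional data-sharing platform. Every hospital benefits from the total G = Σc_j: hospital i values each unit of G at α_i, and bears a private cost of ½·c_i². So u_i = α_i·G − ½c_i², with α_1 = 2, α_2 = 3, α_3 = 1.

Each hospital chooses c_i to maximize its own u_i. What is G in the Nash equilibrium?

6

Hospital i's FOC: ∂u_i/∂c_i = α_i − c_i = 0, so c_i* = α_i.
NE contributions = (2, 3, 1); G = 6.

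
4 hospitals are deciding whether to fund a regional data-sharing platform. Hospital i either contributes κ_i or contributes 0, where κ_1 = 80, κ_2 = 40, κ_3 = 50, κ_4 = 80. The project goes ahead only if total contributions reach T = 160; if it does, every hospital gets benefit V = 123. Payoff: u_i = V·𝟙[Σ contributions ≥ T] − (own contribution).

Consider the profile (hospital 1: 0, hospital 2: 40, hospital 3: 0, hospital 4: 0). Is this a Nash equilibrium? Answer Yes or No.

Total = 40 < 160: not provided.
Hospital 1 (pledges 0, payoff 0): pledging 80 → total 120, payoff -80. No gain.
Hospital 2 (pledges 40, payoff -40): dropping to 0 → total 0, payoff 0. Profitable deviation.

No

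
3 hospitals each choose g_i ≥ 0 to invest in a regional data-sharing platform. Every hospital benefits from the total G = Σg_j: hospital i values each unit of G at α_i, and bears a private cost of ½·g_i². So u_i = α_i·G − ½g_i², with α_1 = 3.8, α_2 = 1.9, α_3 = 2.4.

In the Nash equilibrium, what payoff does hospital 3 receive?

Hospital i's FOC: ∂u_i/∂g_i = α_i − g_i = 0, so g_i* = α_i.
NE contributions = (3.8, 1.9, 2.4); G = 8.1.
u_3 = α_3·G − ½·(g_3)² = 2.4·8.1 − ½·2.4² = 16.56.

16.56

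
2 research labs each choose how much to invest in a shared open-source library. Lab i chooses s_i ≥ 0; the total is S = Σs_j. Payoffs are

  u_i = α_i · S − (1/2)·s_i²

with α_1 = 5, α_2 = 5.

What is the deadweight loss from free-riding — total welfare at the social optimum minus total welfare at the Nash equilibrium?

Lab i's FOC: ∂u_i/∂s_i = α_i − s_i = 0, so s_i* = α_i.
NE contributions = (5, 5); S = 10.
W^NE = (Σα)·S − ½Σα_i² = 10² − ½·50 = 75.
Planner sets s_i = Σα_j = 10 for every i, so S^SO = 2·10 = 20.
W^SO = (Σα)·S^SO − ½·2·(Σα)² = (2/2)·10² = 100.
Deadweight loss = W^SO − W^NE = 25.

25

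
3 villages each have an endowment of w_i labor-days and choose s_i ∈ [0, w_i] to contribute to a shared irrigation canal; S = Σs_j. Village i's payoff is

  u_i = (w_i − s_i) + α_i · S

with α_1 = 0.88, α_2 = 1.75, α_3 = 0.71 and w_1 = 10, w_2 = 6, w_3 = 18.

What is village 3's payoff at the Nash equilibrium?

∂u_i/∂s_i = α_i − 1, so village i contributes w_i if α_i > 1, else 0.
α_i > 1 for i ∈ {2}; NE contributions (0, 6, 0), S = 6.
u_3 = (18 − 0) + 0.71·6 = 22.26.

22.26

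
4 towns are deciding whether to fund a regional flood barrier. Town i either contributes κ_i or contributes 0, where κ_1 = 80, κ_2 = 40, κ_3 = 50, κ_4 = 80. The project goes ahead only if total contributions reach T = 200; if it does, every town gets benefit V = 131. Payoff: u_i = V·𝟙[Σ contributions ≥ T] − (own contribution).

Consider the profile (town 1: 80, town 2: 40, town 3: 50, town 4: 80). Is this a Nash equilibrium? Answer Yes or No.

No

Total = 250 ≥ 200: provided.
Town 1 (pledges 80, payoff 51): dropping to 0 → total 170, payoff 0. No gain.
Town 2 (pledges 40, payoff 91): dropping to 0 → total 210, payoff 131. Profitable deviation.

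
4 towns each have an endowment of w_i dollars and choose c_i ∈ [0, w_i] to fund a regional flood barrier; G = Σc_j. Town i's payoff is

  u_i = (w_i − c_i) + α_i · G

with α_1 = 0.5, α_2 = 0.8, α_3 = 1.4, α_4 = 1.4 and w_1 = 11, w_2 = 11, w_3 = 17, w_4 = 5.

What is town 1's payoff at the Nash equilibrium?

22

∂u_i/∂c_i = α_i − 1, so town i contributes w_i if α_i > 1, else 0.
α_i > 1 for i ∈ {3, 4}; NE contributions (0, 0, 17, 5), G = 22.
u_1 = (11 − 0) + 0.5·22 = 22.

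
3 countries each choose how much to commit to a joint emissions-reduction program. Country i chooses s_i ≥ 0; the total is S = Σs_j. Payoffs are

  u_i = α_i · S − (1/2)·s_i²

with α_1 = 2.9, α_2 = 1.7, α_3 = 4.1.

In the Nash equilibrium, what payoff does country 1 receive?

Country i's FOC: ∂u_i/∂s_i = α_i − s_i = 0, so s_i* = α_i.
NE contributions = (2.9, 1.7, 4.1); S = 8.7.
u_1 = α_1·S − ½·(s_1)² = 2.9·8.7 − ½·2.9² = 21.025.

21.025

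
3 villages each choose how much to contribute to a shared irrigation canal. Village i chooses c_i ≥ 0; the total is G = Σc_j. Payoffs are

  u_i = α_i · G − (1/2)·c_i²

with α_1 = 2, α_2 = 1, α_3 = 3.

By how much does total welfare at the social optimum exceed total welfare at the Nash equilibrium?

25

Village i's FOC: ∂u_i/∂c_i = α_i − c_i = 0, so c_i* = α_i.
NE contributions = (2, 1, 3); G = 6.
W^NE = (Σα)·G − ½Σα_i² = 6² − ½·14 = 29.
Planner sets c_i = Σα_j = 6 for every i, so G^SO = 3·6 = 18.
W^SO = (Σα)·G^SO − ½·3·(Σα)² = (3/2)·6² = 54.
Deadweight loss = W^SO − W^NE = 25.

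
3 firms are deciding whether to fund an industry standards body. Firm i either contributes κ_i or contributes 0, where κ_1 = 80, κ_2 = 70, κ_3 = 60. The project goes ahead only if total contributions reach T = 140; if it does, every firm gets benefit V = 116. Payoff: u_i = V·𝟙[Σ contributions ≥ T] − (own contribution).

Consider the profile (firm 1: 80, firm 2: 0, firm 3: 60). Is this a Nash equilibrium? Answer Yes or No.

Total = 140 ≥ 140: provided.
Firm 1 (pledges 80, payoff 36): dropping to 0 → total 60, payoff 0. No gain.
Firm 2 (pledges 0, payoff 116): pledging 70 → total 210, payoff 46. No gain.
Firm 3 (pledges 60, payoff 56): dropping to 0 → total 80, payoff 0. No gain.

Yes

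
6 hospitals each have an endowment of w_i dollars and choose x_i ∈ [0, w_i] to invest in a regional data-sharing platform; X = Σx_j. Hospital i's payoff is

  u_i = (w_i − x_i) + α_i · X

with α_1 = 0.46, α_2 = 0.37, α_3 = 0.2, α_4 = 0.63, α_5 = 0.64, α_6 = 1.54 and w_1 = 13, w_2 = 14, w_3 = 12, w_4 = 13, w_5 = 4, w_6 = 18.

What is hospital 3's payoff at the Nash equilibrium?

15.6

∂u_i/∂x_i = α_i − 1, so hospital i contributes w_i if α_i > 1, else 0.
α_i > 1 for i ∈ {6}; NE contributions (0, 0, 0, 0, 0, 18), X = 18.
u_3 = (12 − 0) + 0.2·18 = 15.6.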